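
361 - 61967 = -61606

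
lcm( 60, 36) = 180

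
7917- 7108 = 809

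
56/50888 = 7/6361 =0.00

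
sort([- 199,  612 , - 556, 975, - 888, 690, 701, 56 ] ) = [ - 888, -556, - 199,  56, 612, 690, 701,975 ]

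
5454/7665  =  1818/2555=0.71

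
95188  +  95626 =190814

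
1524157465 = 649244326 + 874913139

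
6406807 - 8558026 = -2151219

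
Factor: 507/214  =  2^( - 1 )*3^1 * 13^2*107^( - 1)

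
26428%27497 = 26428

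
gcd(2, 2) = 2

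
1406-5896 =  - 4490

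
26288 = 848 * 31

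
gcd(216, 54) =54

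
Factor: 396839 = 41^1*9679^1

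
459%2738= 459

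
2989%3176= 2989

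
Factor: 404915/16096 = 805/32 = 2^ ( - 5)*5^1 * 7^1*23^1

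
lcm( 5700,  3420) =17100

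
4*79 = 316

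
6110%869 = 27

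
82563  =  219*377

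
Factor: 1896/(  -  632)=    - 3 = - 3^1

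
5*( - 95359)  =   - 476795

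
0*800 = 0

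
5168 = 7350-2182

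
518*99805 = 51698990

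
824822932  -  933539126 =  -  108716194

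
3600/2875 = 1 + 29/115  =  1.25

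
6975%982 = 101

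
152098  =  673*226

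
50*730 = 36500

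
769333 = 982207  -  212874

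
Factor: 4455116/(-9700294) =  - 2227558/4850147 = -2^1 * 163^1*593^(-1) * 6833^1 *8179^(- 1 ) 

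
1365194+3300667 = 4665861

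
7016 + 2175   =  9191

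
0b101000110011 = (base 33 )2d4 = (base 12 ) 1617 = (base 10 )2611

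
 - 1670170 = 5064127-6734297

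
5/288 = 5/288 = 0.02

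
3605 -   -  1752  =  5357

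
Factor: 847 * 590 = 2^1*5^1*7^1 * 11^2*59^1=499730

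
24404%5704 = 1588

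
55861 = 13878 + 41983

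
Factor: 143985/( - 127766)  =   - 2^( - 1)*3^1  *  5^1*29^1*193^( - 1 )= - 435/386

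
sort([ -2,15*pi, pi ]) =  [ - 2,  pi, 15 * pi]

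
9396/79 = 9396/79 = 118.94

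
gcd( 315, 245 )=35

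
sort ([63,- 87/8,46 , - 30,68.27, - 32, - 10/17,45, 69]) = [-32, - 30, - 87/8, - 10/17,  45,46,63,68.27 , 69]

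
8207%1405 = 1182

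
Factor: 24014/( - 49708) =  - 2^( - 1)*17^(- 2)*43^( - 1) * 12007^1 = - 12007/24854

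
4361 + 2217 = 6578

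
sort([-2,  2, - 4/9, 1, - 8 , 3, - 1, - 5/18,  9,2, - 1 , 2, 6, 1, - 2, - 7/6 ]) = [ - 8, - 2, - 2, - 7/6,- 1,-1, - 4/9, - 5/18,1,  1,  2,2,  2 , 3  ,  6,9] 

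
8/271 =8/271 = 0.03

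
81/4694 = 81/4694 = 0.02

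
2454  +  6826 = 9280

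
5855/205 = 28 + 23/41 = 28.56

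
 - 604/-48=12 + 7/12 = 12.58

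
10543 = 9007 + 1536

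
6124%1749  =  877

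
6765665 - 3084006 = 3681659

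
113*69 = 7797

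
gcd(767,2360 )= 59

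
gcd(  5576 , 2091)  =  697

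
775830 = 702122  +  73708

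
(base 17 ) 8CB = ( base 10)2527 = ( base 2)100111011111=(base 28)367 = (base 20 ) 667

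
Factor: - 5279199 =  - 3^1*263^1 * 6691^1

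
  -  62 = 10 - 72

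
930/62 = 15 = 15.00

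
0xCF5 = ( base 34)2tj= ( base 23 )665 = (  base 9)4485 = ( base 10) 3317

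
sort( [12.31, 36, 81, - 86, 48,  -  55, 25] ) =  [  -  86,-55,12.31, 25,  36,48,81]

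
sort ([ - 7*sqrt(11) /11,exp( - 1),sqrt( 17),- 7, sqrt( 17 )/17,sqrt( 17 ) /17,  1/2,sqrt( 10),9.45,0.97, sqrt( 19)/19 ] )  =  [-7, - 7*sqrt( 11) /11 , sqrt( 19) /19, sqrt( 17 )/17,sqrt( 17)/17,exp( - 1), 1/2, 0.97,sqrt(10 ), sqrt(17),9.45] 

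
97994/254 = 48997/127=385.80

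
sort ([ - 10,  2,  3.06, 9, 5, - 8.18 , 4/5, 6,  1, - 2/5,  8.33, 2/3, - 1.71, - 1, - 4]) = [ - 10,  -  8.18,  -  4, - 1.71, - 1, - 2/5,2/3,  4/5, 1,  2,  3.06,5,  6,  8.33,9]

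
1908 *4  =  7632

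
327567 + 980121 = 1307688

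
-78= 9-87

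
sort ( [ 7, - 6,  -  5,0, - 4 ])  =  [ - 6,-5, - 4,0,7]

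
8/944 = 1/118 = 0.01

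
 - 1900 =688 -2588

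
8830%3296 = 2238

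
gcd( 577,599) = 1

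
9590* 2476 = 23744840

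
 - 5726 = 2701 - 8427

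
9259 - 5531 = 3728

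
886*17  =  15062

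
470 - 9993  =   - 9523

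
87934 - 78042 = 9892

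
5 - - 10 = 15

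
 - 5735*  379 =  - 2173565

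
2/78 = 1/39 = 0.03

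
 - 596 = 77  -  673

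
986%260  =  206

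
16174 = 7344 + 8830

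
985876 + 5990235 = 6976111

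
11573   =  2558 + 9015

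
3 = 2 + 1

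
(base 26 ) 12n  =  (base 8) 1357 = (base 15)351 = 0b1011101111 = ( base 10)751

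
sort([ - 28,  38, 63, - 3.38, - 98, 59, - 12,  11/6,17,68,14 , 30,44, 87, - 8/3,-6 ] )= [ - 98, - 28, - 12,- 6, - 3.38, - 8/3,  11/6,14,  17,  30,38,44, 59, 63, 68,87] 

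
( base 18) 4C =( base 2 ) 1010100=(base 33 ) 2i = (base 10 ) 84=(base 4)1110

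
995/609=1+ 386/609  =  1.63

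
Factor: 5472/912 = 2^1*3^1 = 6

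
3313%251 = 50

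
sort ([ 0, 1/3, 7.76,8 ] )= [ 0,1/3,7.76, 8]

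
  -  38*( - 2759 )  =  104842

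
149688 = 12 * 12474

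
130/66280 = 13/6628 = 0.00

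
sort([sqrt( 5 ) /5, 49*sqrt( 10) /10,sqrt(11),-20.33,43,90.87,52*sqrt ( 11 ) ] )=[-20.33,sqrt(5)/5,sqrt( 11 ),49 * sqrt( 10)/10,43,90.87,  52*sqrt(11 )] 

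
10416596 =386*26986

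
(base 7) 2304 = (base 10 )837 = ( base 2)1101000101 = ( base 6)3513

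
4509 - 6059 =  -1550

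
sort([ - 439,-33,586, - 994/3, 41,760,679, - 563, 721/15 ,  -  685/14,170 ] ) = [ - 563,- 439, - 994/3, - 685/14, - 33,41, 721/15 , 170,586,679,760 ]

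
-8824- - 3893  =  - 4931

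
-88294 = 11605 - 99899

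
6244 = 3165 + 3079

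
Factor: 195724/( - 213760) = - 2^( - 6 )*5^( - 1 )*293^1=- 293/320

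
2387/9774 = 2387/9774 = 0.24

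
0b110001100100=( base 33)2U4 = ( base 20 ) 7IC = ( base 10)3172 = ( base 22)6C4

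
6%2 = 0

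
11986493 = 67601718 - 55615225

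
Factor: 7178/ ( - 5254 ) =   -  71^( - 1)*97^1 = -97/71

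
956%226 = 52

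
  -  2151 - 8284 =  - 10435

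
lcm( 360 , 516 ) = 15480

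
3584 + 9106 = 12690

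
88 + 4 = 92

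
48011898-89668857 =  - 41656959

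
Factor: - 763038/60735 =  - 2^1*3^1*5^(- 1)*4049^(- 1 ) * 42391^1 = - 254346/20245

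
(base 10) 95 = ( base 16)5F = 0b1011111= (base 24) 3N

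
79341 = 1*79341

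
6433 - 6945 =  - 512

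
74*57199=4232726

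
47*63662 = 2992114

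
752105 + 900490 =1652595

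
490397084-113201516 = 377195568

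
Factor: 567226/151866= 3^( - 2) * 13^( - 1 ) * 19^1*23^1 = 437/117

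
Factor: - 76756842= - 2^1*3^3*23^2*2687^1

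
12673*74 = 937802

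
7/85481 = 7/85481 = 0.00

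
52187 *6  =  313122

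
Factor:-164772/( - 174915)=2^2 * 5^(-1)*13^( - 2 )* 199^1 = 796/845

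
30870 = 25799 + 5071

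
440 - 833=- 393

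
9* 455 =4095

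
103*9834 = 1012902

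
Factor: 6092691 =3^1*11^1*184627^1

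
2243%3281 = 2243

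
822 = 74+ 748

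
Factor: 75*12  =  2^2*3^2*5^2 = 900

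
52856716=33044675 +19812041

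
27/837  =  1/31= 0.03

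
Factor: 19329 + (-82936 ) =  - 63607^1 = - 63607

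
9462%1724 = 842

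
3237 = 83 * 39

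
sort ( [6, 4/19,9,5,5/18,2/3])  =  [ 4/19, 5/18, 2/3, 5, 6, 9] 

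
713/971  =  713/971 = 0.73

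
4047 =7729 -3682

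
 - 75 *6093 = - 456975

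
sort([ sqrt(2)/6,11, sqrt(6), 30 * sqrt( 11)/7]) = [ sqrt(2) /6, sqrt(6 ) , 11, 30*sqrt(11) /7 ]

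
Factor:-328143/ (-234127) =3^1 * 89^1*257^( - 1)*911^( - 1)*1229^1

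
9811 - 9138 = 673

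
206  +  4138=4344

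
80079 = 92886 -12807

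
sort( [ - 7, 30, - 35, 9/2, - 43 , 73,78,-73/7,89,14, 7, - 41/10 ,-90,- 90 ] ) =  [-90,  -  90,-43,-35,  -  73/7, - 7,  -  41/10,9/2, 7, 14, 30, 73, 78, 89] 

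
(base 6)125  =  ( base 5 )203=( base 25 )23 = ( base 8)65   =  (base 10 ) 53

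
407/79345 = 407/79345 = 0.01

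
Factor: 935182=2^1  *  467591^1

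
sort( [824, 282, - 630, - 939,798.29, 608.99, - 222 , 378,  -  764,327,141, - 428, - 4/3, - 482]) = [ - 939, - 764, - 630, - 482, - 428, - 222, - 4/3, 141,282,327,378,608.99,798.29, 824 ] 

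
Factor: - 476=-2^2*7^1*17^1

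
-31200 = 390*( - 80 ) 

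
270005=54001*5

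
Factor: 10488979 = 1913^1*5483^1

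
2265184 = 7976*284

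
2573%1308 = 1265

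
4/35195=4/35195 = 0.00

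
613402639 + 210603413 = 824006052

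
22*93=2046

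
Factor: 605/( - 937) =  - 5^1*11^2*937^ (-1) 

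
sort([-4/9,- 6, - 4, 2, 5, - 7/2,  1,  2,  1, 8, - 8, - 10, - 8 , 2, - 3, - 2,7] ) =[  -  10, - 8, - 8, - 6, - 4, - 7/2, - 3, - 2,  -  4/9, 1,1,  2,  2,2,5,7, 8]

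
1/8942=1/8942 = 0.00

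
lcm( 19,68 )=1292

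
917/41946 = 917/41946 = 0.02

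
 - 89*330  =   - 29370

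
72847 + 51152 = 123999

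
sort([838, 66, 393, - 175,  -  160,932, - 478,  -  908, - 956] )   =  [ - 956, - 908, - 478, - 175, - 160,66, 393, 838,932 ]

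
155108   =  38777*4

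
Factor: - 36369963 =-3^2*7^1 * 47^1*71^1*173^1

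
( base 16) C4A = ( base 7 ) 12113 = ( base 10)3146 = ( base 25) 50L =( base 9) 4275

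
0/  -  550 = 0/1 = -0.00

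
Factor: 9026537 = 13^1  *  694349^1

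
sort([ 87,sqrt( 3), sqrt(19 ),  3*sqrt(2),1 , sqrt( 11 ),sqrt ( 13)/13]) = [ sqrt ( 13 )/13, 1,sqrt( 3), sqrt ( 11 ),3*sqrt(2),sqrt ( 19 ), 87] 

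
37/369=37/369 = 0.10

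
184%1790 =184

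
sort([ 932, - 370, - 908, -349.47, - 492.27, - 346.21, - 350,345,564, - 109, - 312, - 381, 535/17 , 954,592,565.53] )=[ - 908,-492.27, - 381,-370, - 350,- 349.47,-346.21, - 312 , - 109, 535/17,345,564,565.53,592,932 , 954 ]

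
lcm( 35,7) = 35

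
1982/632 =3 + 43/316 = 3.14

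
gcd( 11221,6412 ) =1603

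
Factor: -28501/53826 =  - 2^( - 1) * 3^ ( - 1 )*11^1 * 2591^1 * 8971^ ( - 1) 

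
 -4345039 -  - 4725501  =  380462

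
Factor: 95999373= 3^2*10666597^1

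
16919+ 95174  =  112093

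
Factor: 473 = 11^1*43^1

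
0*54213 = 0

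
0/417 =0= 0.00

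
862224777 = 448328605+413896172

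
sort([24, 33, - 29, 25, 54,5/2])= [  -  29,5/2,24, 25,33,54]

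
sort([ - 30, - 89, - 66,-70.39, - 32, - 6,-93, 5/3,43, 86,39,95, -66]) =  [ - 93,-89,-70.39, -66, - 66 , - 32, - 30, - 6,5/3, 39,43,86,95]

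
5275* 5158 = 27208450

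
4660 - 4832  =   - 172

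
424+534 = 958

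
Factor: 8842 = 2^1*4421^1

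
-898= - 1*898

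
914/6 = 457/3 = 152.33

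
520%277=243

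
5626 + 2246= 7872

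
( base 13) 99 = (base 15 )86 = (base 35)3L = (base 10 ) 126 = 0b1111110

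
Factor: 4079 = 4079^1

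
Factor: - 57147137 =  - 4789^1*11933^1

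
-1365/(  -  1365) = 1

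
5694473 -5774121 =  - 79648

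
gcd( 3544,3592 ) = 8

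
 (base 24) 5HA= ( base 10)3298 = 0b110011100010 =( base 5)101143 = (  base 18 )A34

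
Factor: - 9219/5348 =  - 2^( - 2 )*3^1*191^(-1 )*439^1= - 1317/764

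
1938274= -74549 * (-26 ) 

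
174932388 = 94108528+80823860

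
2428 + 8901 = 11329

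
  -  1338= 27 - 1365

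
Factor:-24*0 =0 =0^1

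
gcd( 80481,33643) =1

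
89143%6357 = 145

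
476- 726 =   -  250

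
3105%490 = 165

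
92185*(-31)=-2857735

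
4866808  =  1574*3092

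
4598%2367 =2231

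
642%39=18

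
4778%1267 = 977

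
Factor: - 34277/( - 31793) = 151^1*227^1*31793^( - 1 ) 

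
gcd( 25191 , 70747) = 1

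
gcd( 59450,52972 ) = 82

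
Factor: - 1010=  - 2^1 * 5^1*101^1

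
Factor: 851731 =851731^1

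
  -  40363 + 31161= - 9202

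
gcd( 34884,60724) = 1292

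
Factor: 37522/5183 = 514/71 = 2^1*71^( - 1)*257^1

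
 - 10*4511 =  - 45110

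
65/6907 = 65/6907  =  0.01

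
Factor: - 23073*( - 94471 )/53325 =3^( - 2 )*5^( - 2)*13^3*43^1*79^(-1)*7691^1 = 726576461/17775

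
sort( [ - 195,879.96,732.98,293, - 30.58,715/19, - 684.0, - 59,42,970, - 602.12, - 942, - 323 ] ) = [ - 942, - 684.0 , - 602.12, - 323, - 195,  -  59,-30.58,715/19, 42,293,732.98,879.96,970 ] 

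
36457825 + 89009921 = 125467746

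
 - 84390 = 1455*( - 58)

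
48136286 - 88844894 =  - 40708608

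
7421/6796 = 7421/6796=1.09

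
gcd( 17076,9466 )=2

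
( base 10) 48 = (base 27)1L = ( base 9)53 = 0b110000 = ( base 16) 30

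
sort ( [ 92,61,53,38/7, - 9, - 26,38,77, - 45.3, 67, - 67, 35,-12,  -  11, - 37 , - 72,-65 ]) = [ - 72,-67 , -65, - 45.3, - 37, - 26, - 12, - 11, - 9, 38/7, 35, 38, 53, 61 , 67,77,92]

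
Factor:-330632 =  - 2^3*37^1*1117^1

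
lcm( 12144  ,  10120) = 60720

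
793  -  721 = 72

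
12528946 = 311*40286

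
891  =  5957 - 5066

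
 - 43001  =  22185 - 65186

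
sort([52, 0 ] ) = [ 0,52]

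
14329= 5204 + 9125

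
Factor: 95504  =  2^4*47^1*127^1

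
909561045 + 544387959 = 1453949004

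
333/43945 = 333/43945 =0.01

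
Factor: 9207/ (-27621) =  - 3^(-1) = - 1/3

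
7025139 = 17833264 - 10808125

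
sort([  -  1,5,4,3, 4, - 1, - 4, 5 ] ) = [ - 4, - 1,- 1, 3, 4, 4, 5, 5 ] 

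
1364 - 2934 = - 1570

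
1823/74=24 + 47/74 = 24.64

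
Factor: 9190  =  2^1*5^1*919^1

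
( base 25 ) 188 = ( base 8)1501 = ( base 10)833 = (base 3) 1010212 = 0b1101000001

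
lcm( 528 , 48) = 528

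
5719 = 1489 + 4230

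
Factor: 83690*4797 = 2^1*3^2*5^1*13^1*41^1*8369^1 = 401460930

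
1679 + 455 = 2134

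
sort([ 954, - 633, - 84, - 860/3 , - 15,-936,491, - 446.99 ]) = [ - 936, - 633, - 446.99, - 860/3, - 84, -15,  491,  954 ] 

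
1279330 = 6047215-4767885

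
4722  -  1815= 2907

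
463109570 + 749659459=1212769029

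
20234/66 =306  +  19/33  =  306.58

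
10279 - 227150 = - 216871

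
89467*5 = 447335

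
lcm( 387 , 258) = 774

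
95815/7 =13687 + 6/7 = 13687.86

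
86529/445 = 86529/445 = 194.45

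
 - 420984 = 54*( - 7796 )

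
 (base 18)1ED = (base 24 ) 10D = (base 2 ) 1001001101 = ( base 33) hs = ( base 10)589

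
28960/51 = 567 + 43/51 = 567.84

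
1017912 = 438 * 2324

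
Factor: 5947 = 19^1*313^1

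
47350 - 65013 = - 17663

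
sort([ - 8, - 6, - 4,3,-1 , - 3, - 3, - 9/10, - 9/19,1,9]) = [  -  8, - 6 , - 4,-3 , - 3,-1, - 9/10, - 9/19, 1,3,9]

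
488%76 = 32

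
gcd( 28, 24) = 4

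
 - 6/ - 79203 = 2/26401 = 0.00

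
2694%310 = 214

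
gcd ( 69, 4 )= 1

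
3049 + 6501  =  9550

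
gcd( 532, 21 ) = 7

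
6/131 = 6/131 = 0.05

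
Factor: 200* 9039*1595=2^3*3^1*5^3*11^1*23^1*29^1*131^1  =  2883441000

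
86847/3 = 28949 = 28949.00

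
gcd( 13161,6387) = 3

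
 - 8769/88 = - 100  +  31/88 =-  99.65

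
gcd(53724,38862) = 6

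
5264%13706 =5264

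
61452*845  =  51926940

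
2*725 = 1450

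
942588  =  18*52366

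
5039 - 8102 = -3063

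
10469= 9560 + 909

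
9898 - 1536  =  8362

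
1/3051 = 1/3051 = 0.00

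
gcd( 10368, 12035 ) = 1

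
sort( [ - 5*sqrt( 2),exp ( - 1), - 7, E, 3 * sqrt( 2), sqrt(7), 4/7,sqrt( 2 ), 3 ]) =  [ - 5*sqrt( 2 ),  -  7, exp( - 1 ), 4/7, sqrt( 2 ),sqrt( 7 ),E, 3,3* sqrt (2) ] 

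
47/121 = 47/121 = 0.39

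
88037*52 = 4577924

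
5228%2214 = 800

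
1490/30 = 149/3= 49.67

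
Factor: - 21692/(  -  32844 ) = 3^ ( - 1 )*7^( - 1)*11^1*23^(- 1 )*29^1 =319/483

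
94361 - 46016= 48345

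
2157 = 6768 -4611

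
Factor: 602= 2^1*7^1*43^1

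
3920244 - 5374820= - 1454576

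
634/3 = 634/3 = 211.33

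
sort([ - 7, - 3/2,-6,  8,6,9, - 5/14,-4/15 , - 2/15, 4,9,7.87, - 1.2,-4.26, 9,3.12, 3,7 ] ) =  [  -  7, - 6, - 4.26, - 3/2, - 1.2, - 5/14,-4/15, - 2/15, 3,3.12, 4, 6,7,7.87,  8,9,9, 9 ] 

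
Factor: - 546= -2^1*3^1*7^1*13^1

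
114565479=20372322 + 94193157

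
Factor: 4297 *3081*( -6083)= - 80533183731 =- 3^1* 7^1 * 11^1*13^1 * 79^2*4297^1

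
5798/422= 13 + 156/211 = 13.74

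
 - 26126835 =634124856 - 660251691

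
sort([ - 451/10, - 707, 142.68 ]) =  [-707 , - 451/10, 142.68]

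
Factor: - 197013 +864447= 2^1*3^1*173^1*643^1=   667434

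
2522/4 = 630 + 1/2 = 630.50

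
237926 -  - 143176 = 381102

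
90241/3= 30080 + 1/3 =30080.33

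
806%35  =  1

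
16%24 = 16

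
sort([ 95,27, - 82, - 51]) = [ - 82, - 51 , 27 , 95]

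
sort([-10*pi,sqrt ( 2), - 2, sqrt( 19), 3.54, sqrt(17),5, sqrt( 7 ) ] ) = [ - 10*pi, - 2, sqrt( 2),sqrt( 7), 3.54,  sqrt(17), sqrt( 19 ), 5 ] 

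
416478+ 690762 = 1107240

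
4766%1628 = 1510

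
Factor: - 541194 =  - 2^1*3^1*90199^1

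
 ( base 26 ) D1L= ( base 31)960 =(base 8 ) 21203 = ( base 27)C36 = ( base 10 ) 8835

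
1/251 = 1/251 = 0.00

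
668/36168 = 167/9042 = 0.02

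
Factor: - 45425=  - 5^2*23^1*79^1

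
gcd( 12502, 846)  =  94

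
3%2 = 1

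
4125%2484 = 1641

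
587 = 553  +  34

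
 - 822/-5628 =137/938 =0.15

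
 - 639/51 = - 13 + 8/17=- 12.53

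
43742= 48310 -4568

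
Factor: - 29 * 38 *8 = -2^4*19^1*29^1 = - 8816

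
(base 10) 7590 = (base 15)23B0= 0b1110110100110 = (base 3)101102010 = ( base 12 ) 4486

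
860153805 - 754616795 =105537010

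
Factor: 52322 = 2^1 * 26161^1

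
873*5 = 4365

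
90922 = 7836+83086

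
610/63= 610/63  =  9.68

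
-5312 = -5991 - -679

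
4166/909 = 4166/909 =4.58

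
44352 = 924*48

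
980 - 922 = 58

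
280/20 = 14 = 14.00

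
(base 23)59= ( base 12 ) a4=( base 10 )124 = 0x7c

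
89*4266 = 379674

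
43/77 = 43/77 = 0.56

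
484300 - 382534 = 101766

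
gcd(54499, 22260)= 1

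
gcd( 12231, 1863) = 81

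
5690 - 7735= - 2045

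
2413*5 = 12065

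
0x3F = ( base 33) 1U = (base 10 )63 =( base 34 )1T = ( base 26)2B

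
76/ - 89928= - 19/22482 = - 0.00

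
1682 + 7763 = 9445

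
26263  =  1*26263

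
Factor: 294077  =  7^1*43^1*977^1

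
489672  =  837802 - 348130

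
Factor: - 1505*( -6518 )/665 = 280274/19 = 2^1 * 19^ (-1) * 43^1 * 3259^1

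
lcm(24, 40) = 120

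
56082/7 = 8011 + 5/7= 8011.71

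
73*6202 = 452746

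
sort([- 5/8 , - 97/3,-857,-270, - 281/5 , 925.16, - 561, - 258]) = [-857, -561, - 270, - 258, - 281/5, - 97/3, - 5/8,925.16]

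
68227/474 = 143 + 445/474 = 143.94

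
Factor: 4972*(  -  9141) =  - 45449052 = - 2^2*3^1*11^2*113^1*277^1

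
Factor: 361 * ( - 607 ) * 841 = - 184285807 =- 19^2 * 29^2*607^1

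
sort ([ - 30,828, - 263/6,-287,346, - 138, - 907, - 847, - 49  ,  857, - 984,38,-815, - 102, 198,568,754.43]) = [-984 , - 907,  -  847, - 815, - 287, - 138, - 102, - 49, - 263/6,  -  30,38,  198, 346,568,754.43, 828, 857 ] 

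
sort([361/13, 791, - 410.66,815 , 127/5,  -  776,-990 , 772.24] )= [-990,- 776,  -  410.66,127/5,361/13,772.24,791,815]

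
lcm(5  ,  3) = 15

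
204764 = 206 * 994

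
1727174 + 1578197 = 3305371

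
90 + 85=175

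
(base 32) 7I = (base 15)112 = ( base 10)242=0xf2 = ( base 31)7P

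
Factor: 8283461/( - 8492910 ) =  - 2^( - 1)*3^(-1)*5^(-1 )*283097^ ( - 1 )*8283461^1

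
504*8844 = 4457376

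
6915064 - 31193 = 6883871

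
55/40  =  1 + 3/8 = 1.38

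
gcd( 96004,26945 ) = 1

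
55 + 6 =61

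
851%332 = 187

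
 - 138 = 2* ( - 69)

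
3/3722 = 3/3722 = 0.00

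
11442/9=1271 + 1/3 = 1271.33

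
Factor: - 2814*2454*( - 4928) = 2^8*3^2* 7^2*11^1*67^1*409^1 = 34030579968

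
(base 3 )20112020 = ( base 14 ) 1A3C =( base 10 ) 4758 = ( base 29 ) 5J2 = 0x1296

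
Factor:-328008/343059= - 2^3*79^1*661^ ( - 1 ) = -632/661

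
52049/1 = 52049 = 52049.00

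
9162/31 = 295 + 17/31 = 295.55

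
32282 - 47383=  - 15101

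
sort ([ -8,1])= [ - 8, 1]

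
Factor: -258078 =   -  2^1* 3^1*43013^1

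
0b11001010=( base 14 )106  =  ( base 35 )5R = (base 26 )7k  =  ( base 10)202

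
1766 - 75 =1691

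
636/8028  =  53/669 = 0.08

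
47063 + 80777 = 127840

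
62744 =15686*4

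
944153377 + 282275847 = 1226429224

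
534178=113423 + 420755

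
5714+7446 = 13160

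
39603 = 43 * 921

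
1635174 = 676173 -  - 959001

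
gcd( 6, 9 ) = 3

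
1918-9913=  -7995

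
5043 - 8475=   -  3432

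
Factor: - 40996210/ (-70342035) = 2^1*3^( - 1)*503^( - 1)*9323^(-1)  *4099621^1 = 8199242/14068407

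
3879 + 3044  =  6923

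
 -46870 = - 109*430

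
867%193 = 95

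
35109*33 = 1158597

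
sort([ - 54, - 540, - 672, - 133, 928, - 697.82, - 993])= [ - 993, - 697.82,-672,-540, - 133, - 54, 928]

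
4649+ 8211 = 12860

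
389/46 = 8 + 21/46 = 8.46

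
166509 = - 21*( - 7929)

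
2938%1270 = 398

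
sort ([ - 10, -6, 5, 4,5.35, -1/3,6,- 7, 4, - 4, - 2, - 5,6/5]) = [-10, -7, - 6, - 5, - 4, -2, -1/3, 6/5  ,  4,  4,  5 , 5.35,6 ] 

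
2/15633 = 2/15633 = 0.00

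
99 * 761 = 75339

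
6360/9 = 2120/3= 706.67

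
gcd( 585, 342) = 9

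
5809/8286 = 5809/8286 = 0.70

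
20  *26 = 520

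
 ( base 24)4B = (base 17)65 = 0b1101011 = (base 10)107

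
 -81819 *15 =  - 1227285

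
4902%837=717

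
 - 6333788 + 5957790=-375998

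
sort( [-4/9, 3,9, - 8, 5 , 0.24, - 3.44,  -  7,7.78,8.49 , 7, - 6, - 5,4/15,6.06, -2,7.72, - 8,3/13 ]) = [ - 8 , - 8,- 7, - 6,  -  5  , - 3.44, - 2, - 4/9,3/13,0.24, 4/15, 3, 5,6.06,7,7.72, 7.78,8.49,9]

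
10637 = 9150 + 1487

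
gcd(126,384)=6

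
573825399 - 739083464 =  - 165258065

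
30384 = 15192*2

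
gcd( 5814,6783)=969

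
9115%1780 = 215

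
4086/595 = 4086/595 = 6.87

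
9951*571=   5682021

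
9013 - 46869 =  - 37856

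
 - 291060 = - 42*6930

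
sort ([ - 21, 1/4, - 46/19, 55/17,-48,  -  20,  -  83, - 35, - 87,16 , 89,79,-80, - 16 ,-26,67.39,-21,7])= [  -  87,-83, - 80, - 48,  -  35,  -  26,-21, - 21 , - 20,  -  16, - 46/19,1/4,55/17,  7,16,67.39,79,89] 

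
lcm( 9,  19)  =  171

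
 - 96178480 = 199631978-295810458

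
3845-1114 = 2731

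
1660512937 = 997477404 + 663035533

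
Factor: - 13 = - 13^1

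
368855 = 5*73771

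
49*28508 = 1396892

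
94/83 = 1+11/83 = 1.13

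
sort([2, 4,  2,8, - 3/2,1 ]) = [ - 3/2,1 , 2,2 , 4,8 ] 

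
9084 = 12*757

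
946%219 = 70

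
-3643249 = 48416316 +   -  52059565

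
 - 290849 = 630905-921754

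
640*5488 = 3512320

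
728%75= 53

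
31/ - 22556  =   - 1 + 22525/22556 =-0.00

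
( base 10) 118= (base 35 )3D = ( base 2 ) 1110110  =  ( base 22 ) 58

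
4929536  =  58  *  84992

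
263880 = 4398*60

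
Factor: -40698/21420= -19/10 = - 2^( - 1)*5^( - 1)*19^1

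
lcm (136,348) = 11832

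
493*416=205088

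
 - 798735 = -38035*21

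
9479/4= 9479/4 = 2369.75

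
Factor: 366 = 2^1*3^1*61^1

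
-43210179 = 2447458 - 45657637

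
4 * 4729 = 18916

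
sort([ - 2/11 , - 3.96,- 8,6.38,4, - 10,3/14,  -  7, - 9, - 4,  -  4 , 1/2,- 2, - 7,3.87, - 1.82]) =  [ - 10, - 9, - 8, - 7,-7, - 4, -4 , - 3.96, - 2, - 1.82, - 2/11,3/14,1/2,3.87 , 4,6.38] 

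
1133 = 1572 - 439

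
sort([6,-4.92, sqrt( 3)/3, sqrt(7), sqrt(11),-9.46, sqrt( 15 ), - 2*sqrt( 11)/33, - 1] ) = [  -  9.46, - 4.92, - 1, - 2*sqrt ( 11)/33, sqrt(3)/3,sqrt ( 7), sqrt( 11) , sqrt(15)  ,  6]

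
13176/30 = 439+1/5=439.20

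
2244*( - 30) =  - 67320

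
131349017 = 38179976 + 93169041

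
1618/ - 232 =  -809/116 = -6.97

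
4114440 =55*74808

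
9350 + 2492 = 11842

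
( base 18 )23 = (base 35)14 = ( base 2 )100111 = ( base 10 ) 39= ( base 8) 47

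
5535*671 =3713985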